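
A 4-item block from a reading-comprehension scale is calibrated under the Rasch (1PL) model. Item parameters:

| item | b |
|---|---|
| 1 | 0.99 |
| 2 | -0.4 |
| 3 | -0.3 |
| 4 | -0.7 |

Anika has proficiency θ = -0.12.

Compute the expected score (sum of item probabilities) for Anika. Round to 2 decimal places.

2.00

P(θ) = 1 / (1 + exp(−(θ − b)))
P_1 = 1/(1+e^{1.1100}) = 0.2479
P_2 = 1/(1+e^{-0.2800}) = 0.5695
P_3 = 1/(1+e^{-0.1800}) = 0.5449
P_4 = 1/(1+e^{-0.5800}) = 0.6411
E[score] = 0.2479 + 0.5695 + 0.5449 + 0.6411 = 2.0034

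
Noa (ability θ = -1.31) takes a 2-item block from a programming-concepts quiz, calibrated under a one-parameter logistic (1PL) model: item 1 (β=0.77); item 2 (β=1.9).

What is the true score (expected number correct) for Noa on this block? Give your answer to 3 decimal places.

P(θ) = 1 / (1 + exp(−(θ − β)))
P_1 = 1/(1+e^{2.0800}) = 0.1111
P_2 = 1/(1+e^{3.2100}) = 0.0388
E[score] = 0.1111 + 0.0388 = 0.1498

0.150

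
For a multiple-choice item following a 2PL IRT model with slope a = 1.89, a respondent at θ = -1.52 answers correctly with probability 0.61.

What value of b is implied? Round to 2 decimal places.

P(θ) = 1 / (1 + exp(−a(θ − b)))
logit(0.61) = ln(0.61/0.39) = 0.4473
b = θ − logit/(a) = -1.52 − 0.4473/1.8900 = -1.7567

-1.76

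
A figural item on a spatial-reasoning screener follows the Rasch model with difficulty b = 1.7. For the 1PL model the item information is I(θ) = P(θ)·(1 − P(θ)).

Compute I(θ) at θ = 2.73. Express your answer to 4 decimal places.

0.1939

P = 1/(1+e^{-1.0300}) = 0.7369
P(1−P) = 0.7369 × 0.2631 = 0.1939
I = P(1−P) = 0.19387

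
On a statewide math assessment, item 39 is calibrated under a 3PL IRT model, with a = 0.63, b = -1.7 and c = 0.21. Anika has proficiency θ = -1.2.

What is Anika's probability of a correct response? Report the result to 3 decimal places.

0.667

P(θ) = c + (1 − c) · 1 / (1 + exp(−a(θ − b)))
Exponent: 0.63 × (-1.2 − (-1.7)) = 0.3150
1/(1 + e^{-0.3150}) = 0.5781
P = 0.21 + 0.79 × 0.5781 = 0.6667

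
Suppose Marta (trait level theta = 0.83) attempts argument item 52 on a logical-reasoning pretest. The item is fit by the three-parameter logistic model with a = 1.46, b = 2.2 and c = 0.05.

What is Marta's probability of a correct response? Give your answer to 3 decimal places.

0.163

P(theta) = c + (1 − c) · 1 / (1 + exp(−a(theta − b)))
Exponent: 1.46 × (0.83 − 2.2) = -2.0002
1/(1 + e^{2.0002}) = 0.1192
P = 0.05 + 0.95 × 0.1192 = 0.1632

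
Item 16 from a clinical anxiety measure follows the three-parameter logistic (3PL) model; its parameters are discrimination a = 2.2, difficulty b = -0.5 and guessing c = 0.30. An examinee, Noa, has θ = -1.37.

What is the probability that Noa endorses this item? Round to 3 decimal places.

0.390

P(θ) = c + (1 − c) · 1 / (1 + exp(−a(θ − b)))
Exponent: 2.2 × (-1.37 − (-0.5)) = -1.9140
1/(1 + e^{1.9140}) = 0.1285
P = 0.30 + 0.70 × 0.1285 = 0.3900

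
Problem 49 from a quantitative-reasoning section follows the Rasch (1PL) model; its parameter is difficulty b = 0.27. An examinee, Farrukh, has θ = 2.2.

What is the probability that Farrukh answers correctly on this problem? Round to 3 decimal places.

P(θ) = 1 / (1 + exp(−(θ − b)))
Exponent: (2.2 − 0.27) = 1.9300
1/(1 + e^{-1.9300}) = 0.8732
P = 0.8732

0.873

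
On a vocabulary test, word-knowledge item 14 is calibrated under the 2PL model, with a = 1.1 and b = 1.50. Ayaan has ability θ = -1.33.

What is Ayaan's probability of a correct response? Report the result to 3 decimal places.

P(θ) = 1 / (1 + exp(−a(θ − b)))
Exponent: 1.1 × (-1.33 − 1.50) = -3.1130
1/(1 + e^{3.1130}) = 0.0426

0.043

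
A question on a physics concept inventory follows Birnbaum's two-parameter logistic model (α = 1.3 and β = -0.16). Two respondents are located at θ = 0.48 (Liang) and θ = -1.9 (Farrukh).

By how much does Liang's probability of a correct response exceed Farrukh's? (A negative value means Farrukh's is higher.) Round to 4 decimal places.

0.6025

P(θ) = 1 / (1 + exp(−α(θ − β)))
P(Liang) = 0.6968  [exponent 0.8320]
P(Farrukh) = 0.0943  [exponent -2.2620]
Difference = 0.6968 − 0.0943 = 0.6025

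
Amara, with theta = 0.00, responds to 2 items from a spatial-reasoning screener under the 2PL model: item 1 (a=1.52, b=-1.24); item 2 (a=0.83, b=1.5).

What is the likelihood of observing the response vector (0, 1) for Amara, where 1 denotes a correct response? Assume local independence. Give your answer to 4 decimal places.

P(theta) = 1 / (1 + exp(−a(theta − b)))
P_1 = 1/(1+e^{-1.8848}) = 0.8682
P_2 = 1/(1+e^{1.2450}) = 0.2236
L = (1−P_1) × P_2 = 0.1318 × 0.2236 = 0.02947

0.0295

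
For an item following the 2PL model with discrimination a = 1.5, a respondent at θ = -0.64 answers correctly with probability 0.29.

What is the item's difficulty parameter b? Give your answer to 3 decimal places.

-0.043

P(θ) = 1 / (1 + exp(−a(θ − b)))
logit(0.29) = ln(0.29/0.71) = -0.8954
b = θ − logit/(a) = -0.64 − (-0.8954)/1.5000 = -0.0431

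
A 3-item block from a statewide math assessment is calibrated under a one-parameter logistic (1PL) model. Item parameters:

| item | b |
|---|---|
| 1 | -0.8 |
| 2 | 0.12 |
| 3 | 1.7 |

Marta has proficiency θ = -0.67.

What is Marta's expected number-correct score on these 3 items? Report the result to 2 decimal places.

P(θ) = 1 / (1 + exp(−(θ − b)))
P_1 = 1/(1+e^{-0.1300}) = 0.5325
P_2 = 1/(1+e^{0.7900}) = 0.3122
P_3 = 1/(1+e^{2.3700}) = 0.0855
E[score] = 0.5325 + 0.3122 + 0.0855 = 0.9301

0.93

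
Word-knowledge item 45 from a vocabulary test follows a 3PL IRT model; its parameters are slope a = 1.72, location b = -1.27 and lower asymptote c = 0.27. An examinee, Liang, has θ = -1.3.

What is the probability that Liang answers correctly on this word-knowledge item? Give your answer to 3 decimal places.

0.626

P(θ) = c + (1 − c) · 1 / (1 + exp(−a(θ − b)))
Exponent: 1.72 × (-1.3 − (-1.27)) = -0.0516
1/(1 + e^{0.0516}) = 0.4871
P = 0.27 + 0.73 × 0.4871 = 0.6256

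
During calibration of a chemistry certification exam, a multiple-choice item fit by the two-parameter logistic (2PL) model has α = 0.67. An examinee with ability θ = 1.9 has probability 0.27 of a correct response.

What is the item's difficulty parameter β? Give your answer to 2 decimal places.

P(θ) = 1 / (1 + exp(−α(θ − β)))
logit(0.27) = ln(0.27/0.73) = -0.9946
β = θ − logit/(α) = 1.9 − (-0.9946)/0.6700 = 3.3845

3.38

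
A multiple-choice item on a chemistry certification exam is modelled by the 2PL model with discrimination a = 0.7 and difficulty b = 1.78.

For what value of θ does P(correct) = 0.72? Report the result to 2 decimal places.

3.13

P(θ) = 1 / (1 + exp(−a(θ − b)))
logit = ln(0.7200/0.2800) = 0.9445
θ = b + logit/(a) = 1.78 + 0.9445/0.7000 = 3.1292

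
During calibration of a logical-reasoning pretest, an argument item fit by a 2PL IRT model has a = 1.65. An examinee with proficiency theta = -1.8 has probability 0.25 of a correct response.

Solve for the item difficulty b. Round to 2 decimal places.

P(theta) = 1 / (1 + exp(−a(theta − b)))
logit(0.25) = ln(0.25/0.75) = -1.0986
b = theta − logit/(a) = -1.8 − (-1.0986)/1.6500 = -1.1342

-1.13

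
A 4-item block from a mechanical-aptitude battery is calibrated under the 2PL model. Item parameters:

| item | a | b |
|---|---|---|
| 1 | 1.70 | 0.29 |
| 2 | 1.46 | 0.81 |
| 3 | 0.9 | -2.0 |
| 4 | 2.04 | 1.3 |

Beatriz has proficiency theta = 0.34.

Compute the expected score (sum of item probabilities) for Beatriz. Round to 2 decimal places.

1.87

P(theta) = 1 / (1 + exp(−a(theta − b)))
P_1 = 1/(1+e^{-0.0850}) = 0.5212
P_2 = 1/(1+e^{0.6862}) = 0.3349
P_3 = 1/(1+e^{-2.1060}) = 0.8915
P_4 = 1/(1+e^{1.9584}) = 0.1236
E[score] = 0.5212 + 0.3349 + 0.8915 + 0.1236 = 1.8712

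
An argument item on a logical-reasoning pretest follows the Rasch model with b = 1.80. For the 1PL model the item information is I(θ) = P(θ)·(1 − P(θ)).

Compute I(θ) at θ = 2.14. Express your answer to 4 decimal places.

P = 1/(1+e^{-0.3400}) = 0.5842
P(1−P) = 0.5842 × 0.4158 = 0.2429
I = P(1−P) = 0.24291

0.2429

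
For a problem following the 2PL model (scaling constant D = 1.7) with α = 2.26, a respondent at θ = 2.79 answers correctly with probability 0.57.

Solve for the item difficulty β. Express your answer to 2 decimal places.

2.72

P(θ) = 1 / (1 + exp(−D·α(θ − β)))
logit(0.57) = ln(0.57/0.43) = 0.2819
β = θ − logit/(1.7·α) = 2.79 − 0.2819/3.8420 = 2.7166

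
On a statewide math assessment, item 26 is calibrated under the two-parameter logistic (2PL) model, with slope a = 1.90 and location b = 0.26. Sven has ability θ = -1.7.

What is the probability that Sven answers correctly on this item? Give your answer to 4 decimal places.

P(θ) = 1 / (1 + exp(−a(θ − b)))
Exponent: 1.90 × (-1.7 − 0.26) = -3.7240
1/(1 + e^{3.7240}) = 0.0236

0.0236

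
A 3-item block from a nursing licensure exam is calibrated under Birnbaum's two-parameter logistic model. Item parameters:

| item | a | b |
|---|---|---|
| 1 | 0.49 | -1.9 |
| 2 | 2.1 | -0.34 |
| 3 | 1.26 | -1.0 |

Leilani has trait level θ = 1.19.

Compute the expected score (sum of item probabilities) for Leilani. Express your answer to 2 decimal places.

P(θ) = 1 / (1 + exp(−a(θ − b)))
P_1 = 1/(1+e^{-1.5141}) = 0.8197
P_2 = 1/(1+e^{-3.2130}) = 0.9613
P_3 = 1/(1+e^{-2.7594}) = 0.9404
E[score] = 0.8197 + 0.9613 + 0.9404 = 2.7214

2.72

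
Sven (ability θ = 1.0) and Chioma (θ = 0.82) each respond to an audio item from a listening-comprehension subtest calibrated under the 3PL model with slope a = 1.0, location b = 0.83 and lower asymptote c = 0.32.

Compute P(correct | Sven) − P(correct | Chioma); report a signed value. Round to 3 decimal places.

P(θ) = c + (1 − c) · 1 / (1 + exp(−a(θ − b)))
P(Sven) = 0.6888  [exponent 0.1700]
P(Chioma) = 0.6583  [exponent -0.0100]
Difference = 0.6888 − 0.6583 = 0.0305

0.031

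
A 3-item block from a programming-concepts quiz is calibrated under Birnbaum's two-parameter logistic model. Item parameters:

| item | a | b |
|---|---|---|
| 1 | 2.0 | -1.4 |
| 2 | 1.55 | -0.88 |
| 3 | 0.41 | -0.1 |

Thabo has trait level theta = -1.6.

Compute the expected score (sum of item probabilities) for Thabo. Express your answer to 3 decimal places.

P(theta) = 1 / (1 + exp(−a(theta − b)))
P_1 = 1/(1+e^{0.4000}) = 0.4013
P_2 = 1/(1+e^{1.1160}) = 0.2468
P_3 = 1/(1+e^{0.6150}) = 0.3509
E[score] = 0.4013 + 0.2468 + 0.3509 = 0.9990

0.999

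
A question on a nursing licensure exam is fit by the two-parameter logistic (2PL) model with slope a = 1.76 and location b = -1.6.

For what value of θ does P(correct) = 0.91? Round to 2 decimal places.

-0.29

P(θ) = 1 / (1 + exp(−a(θ − b)))
logit = ln(0.9100/0.0900) = 2.3136
θ = b + logit/(a) = -1.6 + 2.3136/1.7600 = -0.2854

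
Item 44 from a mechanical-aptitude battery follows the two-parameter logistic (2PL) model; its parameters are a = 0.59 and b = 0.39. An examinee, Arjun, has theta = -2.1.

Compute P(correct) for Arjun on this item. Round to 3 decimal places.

0.187

P(theta) = 1 / (1 + exp(−a(theta − b)))
Exponent: 0.59 × (-2.1 − 0.39) = -1.4691
1/(1 + e^{1.4691}) = 0.1871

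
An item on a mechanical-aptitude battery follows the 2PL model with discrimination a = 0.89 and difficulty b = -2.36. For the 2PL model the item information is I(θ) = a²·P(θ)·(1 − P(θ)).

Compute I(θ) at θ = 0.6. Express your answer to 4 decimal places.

P = 1/(1+e^{-2.6344}) = 0.9330
P(1−P) = 0.9330 × 0.0670 = 0.0625
I = a² × P(1−P) = 0.89² × 0.0625 = 0.04949

0.0495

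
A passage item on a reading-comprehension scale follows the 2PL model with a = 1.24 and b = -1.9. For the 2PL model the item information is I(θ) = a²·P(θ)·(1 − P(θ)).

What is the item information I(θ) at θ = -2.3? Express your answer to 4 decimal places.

P = 1/(1+e^{0.4960}) = 0.3785
P(1−P) = 0.3785 × 0.6215 = 0.2352
I = a² × P(1−P) = 1.24² × 0.2352 = 0.36169

0.3617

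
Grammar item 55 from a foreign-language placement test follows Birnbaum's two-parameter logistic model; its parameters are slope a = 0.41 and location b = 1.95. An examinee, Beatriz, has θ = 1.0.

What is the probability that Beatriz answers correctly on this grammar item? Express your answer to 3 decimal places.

0.404

P(θ) = 1 / (1 + exp(−a(θ − b)))
Exponent: 0.41 × (1.0 − 1.95) = -0.3895
1/(1 + e^{0.3895}) = 0.4038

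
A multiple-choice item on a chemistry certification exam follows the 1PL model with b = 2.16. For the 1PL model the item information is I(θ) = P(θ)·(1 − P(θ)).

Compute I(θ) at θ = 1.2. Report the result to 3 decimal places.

0.200

P = 1/(1+e^{0.9600}) = 0.2769
P(1−P) = 0.2769 × 0.7231 = 0.2002
I = P(1−P) = 0.20022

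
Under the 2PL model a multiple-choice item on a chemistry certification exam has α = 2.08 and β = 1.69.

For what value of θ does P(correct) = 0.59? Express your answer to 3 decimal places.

1.865

P(θ) = 1 / (1 + exp(−α(θ − β)))
logit = ln(0.5900/0.4100) = 0.3640
θ = β + logit/(α) = 1.69 + 0.3640/2.0800 = 1.8650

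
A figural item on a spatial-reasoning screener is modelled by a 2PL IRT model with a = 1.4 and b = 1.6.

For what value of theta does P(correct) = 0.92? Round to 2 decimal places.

P(theta) = 1 / (1 + exp(−a(theta − b)))
logit = ln(0.9200/0.0800) = 2.4423
theta = b + logit/(a) = 1.6 + 2.4423/1.4000 = 3.3445

3.34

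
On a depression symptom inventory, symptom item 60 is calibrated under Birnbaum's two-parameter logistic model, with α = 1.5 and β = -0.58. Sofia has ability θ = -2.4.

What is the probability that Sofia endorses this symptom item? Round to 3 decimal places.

0.061

P(θ) = 1 / (1 + exp(−α(θ − β)))
Exponent: 1.5 × (-2.4 − (-0.58)) = -2.7300
1/(1 + e^{2.7300}) = 0.0612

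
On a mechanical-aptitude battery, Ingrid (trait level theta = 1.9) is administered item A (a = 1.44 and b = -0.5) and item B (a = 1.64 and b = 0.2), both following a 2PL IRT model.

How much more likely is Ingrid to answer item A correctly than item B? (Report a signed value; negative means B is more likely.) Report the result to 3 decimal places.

P(theta) = 1 / (1 + exp(−a(theta − b)))
P_A = 0.9694
P_B = 0.9420
P_A − P_B = 0.0274

0.027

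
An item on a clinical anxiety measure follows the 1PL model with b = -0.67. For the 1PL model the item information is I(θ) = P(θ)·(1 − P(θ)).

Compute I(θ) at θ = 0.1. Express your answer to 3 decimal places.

0.216

P = 1/(1+e^{-0.7700}) = 0.6835
P(1−P) = 0.6835 × 0.3165 = 0.2163
I = P(1−P) = 0.21632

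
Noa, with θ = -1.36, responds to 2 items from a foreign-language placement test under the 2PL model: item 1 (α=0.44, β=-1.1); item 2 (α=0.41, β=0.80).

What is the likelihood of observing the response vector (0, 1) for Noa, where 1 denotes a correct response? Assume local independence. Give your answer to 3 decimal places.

0.154

P(θ) = 1 / (1 + exp(−α(θ − β)))
P_1 = 1/(1+e^{0.1144}) = 0.4714
P_2 = 1/(1+e^{0.8856}) = 0.2920
L = (1−P_1) × P_2 = 0.5286 × 0.2920 = 0.15435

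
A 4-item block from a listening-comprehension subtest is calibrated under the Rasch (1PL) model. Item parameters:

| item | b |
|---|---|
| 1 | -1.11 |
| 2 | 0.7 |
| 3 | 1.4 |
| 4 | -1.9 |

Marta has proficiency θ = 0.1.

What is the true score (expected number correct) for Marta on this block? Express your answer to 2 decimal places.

2.22

P(θ) = 1 / (1 + exp(−(θ − b)))
P_1 = 1/(1+e^{-1.2100}) = 0.7703
P_2 = 1/(1+e^{0.6000}) = 0.3543
P_3 = 1/(1+e^{1.3000}) = 0.2142
P_4 = 1/(1+e^{-2.0000}) = 0.8808
E[score] = 0.7703 + 0.3543 + 0.2142 + 0.8808 = 2.2196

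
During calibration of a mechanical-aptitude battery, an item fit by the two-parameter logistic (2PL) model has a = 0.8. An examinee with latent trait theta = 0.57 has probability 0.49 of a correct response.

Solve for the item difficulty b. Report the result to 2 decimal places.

P(theta) = 1 / (1 + exp(−a(theta − b)))
logit(0.49) = ln(0.49/0.51) = -0.0400
b = theta − logit/(a) = 0.57 − (-0.0400)/0.8000 = 0.6200

0.62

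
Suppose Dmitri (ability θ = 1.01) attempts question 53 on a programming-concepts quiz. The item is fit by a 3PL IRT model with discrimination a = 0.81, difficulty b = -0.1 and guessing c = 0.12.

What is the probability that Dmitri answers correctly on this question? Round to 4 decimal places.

P(θ) = c + (1 − c) · 1 / (1 + exp(−a(θ − b)))
Exponent: 0.81 × (1.01 − (-0.1)) = 0.8991
1/(1 + e^{-0.8991}) = 0.7108
P = 0.12 + 0.88 × 0.7108 = 0.7455

0.7455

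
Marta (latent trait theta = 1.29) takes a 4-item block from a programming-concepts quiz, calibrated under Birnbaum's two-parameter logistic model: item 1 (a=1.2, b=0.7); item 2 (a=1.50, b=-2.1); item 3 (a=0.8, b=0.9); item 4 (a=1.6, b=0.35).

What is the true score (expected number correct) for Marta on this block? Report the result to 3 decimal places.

3.059

P(theta) = 1 / (1 + exp(−a(theta − b)))
P_1 = 1/(1+e^{-0.7080}) = 0.6700
P_2 = 1/(1+e^{-5.0850}) = 0.9938
P_3 = 1/(1+e^{-0.3120}) = 0.5774
P_4 = 1/(1+e^{-1.5040}) = 0.8182
E[score] = 0.6700 + 0.9938 + 0.5774 + 0.8182 = 3.0594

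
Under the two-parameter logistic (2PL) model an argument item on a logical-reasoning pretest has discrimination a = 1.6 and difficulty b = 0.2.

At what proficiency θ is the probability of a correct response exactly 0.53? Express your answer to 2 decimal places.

0.28

P(θ) = 1 / (1 + exp(−a(θ − b)))
logit = ln(0.5300/0.4700) = 0.1201
θ = b + logit/(a) = 0.2 + 0.1201/1.6000 = 0.2751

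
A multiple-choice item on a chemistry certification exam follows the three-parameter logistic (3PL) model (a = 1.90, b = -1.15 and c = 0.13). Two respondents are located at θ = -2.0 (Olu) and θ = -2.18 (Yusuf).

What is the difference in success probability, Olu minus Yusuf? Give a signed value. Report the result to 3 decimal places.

0.037

P(θ) = c + (1 − c) · 1 / (1 + exp(−a(θ − b)))
P(Olu) = 0.2743  [exponent -1.6150]
P(Yusuf) = 0.2377  [exponent -1.9570]
Difference = 0.2743 − 0.2377 = 0.0366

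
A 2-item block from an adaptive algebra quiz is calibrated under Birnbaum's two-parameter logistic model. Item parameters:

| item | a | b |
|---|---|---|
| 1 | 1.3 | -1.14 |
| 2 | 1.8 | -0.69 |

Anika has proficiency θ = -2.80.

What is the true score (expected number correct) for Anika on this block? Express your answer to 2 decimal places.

P(θ) = 1 / (1 + exp(−a(θ − b)))
P_1 = 1/(1+e^{2.1580}) = 0.1036
P_2 = 1/(1+e^{3.7980}) = 0.0219
E[score] = 0.1036 + 0.0219 = 0.1255

0.13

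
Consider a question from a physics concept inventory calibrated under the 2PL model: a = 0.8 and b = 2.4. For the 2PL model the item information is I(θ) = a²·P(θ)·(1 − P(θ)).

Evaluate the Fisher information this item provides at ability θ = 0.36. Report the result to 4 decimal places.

0.0876

P = 1/(1+e^{1.6320}) = 0.1636
P(1−P) = 0.1636 × 0.8364 = 0.1368
I = a² × P(1−P) = 0.8² × 0.1368 = 0.08756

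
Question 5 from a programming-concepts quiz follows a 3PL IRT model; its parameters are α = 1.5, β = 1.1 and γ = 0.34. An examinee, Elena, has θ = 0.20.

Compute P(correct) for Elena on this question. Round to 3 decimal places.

0.476

P(θ) = γ + (1 − γ) · 1 / (1 + exp(−α(θ − β)))
Exponent: 1.5 × (0.20 − 1.1) = -1.3500
1/(1 + e^{1.3500}) = 0.2059
P = 0.34 + 0.66 × 0.2059 = 0.4759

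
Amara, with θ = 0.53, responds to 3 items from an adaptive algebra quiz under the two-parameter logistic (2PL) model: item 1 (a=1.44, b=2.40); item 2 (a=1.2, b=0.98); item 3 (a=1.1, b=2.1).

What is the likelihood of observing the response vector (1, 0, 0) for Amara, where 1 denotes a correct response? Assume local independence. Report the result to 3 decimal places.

P(θ) = 1 / (1 + exp(−a(θ − b)))
P_1 = 1/(1+e^{2.6928}) = 0.0634
P_2 = 1/(1+e^{0.5400}) = 0.3682
P_3 = 1/(1+e^{1.7270}) = 0.1510
L = P_1 × (1−P_2) × (1−P_3) = 0.0634 × 0.6318 × 0.8490 = 0.03401

0.034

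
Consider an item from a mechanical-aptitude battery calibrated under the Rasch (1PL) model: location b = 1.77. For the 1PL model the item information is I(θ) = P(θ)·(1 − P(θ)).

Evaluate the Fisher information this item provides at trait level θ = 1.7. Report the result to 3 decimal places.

P = 1/(1+e^{0.0700}) = 0.4825
P(1−P) = 0.4825 × 0.5175 = 0.2497
I = P(1−P) = 0.24969

0.250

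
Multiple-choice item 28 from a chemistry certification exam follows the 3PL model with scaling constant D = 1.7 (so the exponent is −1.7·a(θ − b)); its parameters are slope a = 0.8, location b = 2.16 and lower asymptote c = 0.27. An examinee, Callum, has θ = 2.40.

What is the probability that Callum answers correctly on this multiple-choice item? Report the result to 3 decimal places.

P(θ) = c + (1 − c) · 1 / (1 + exp(−D·a(θ − b)))
Exponent: 1.7 × 0.8 × (2.40 − 2.16) = 0.3264
1/(1 + e^{-0.3264}) = 0.5809
P = 0.27 + 0.73 × 0.5809 = 0.6940

0.694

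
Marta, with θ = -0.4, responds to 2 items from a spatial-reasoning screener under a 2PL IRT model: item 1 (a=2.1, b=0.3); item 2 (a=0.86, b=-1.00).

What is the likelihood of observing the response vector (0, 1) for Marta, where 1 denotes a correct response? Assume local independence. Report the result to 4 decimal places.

P(θ) = 1 / (1 + exp(−a(θ − b)))
P_1 = 1/(1+e^{1.4700}) = 0.1869
P_2 = 1/(1+e^{-0.5160}) = 0.6262
L = (1−P_1) × P_2 = 0.8131 × 0.6262 = 0.50915

0.5091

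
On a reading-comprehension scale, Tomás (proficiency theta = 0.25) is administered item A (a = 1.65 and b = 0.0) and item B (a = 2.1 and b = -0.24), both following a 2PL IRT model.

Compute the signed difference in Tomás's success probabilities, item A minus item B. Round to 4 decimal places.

P(theta) = 1 / (1 + exp(−a(theta − b)))
P_A = 0.6017
P_B = 0.7367
P_A − P_B = -0.1350

-0.1350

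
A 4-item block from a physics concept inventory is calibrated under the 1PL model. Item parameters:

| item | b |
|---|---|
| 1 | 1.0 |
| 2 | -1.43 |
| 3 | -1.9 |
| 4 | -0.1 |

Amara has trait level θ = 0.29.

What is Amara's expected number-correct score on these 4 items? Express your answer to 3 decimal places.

2.673

P(θ) = 1 / (1 + exp(−(θ − b)))
P_1 = 1/(1+e^{0.7100}) = 0.3296
P_2 = 1/(1+e^{-1.7200}) = 0.8481
P_3 = 1/(1+e^{-2.1900}) = 0.8993
P_4 = 1/(1+e^{-0.3900}) = 0.5963
E[score] = 0.3296 + 0.8481 + 0.8993 + 0.5963 = 2.6734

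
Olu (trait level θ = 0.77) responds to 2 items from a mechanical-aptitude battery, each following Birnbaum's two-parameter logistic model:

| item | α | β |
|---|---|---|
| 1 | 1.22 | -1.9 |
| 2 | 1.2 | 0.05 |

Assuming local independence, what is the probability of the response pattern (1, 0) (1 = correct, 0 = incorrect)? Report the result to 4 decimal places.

0.2855

P(θ) = 1 / (1 + exp(−α(θ − β)))
P_1 = 1/(1+e^{-3.2574}) = 0.9629
P_2 = 1/(1+e^{-0.8640}) = 0.7035
L = P_1 × (1−P_2) = 0.9629 × 0.2965 = 0.28552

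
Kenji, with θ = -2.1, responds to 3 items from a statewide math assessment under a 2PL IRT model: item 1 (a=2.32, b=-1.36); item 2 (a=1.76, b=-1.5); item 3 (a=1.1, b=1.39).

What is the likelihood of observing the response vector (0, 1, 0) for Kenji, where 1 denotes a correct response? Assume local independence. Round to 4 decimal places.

P(θ) = 1 / (1 + exp(−a(θ − b)))
P_1 = 1/(1+e^{1.7168}) = 0.1523
P_2 = 1/(1+e^{1.0560}) = 0.2581
P_3 = 1/(1+e^{3.8390}) = 0.0211
L = (1−P_1) × P_2 × (1−P_3) = 0.8477 × 0.2581 × 0.9789 = 0.21417

0.2142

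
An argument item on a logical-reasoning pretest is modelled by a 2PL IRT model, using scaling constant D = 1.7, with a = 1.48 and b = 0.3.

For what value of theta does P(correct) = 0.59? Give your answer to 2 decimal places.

P(theta) = 1 / (1 + exp(−D·a(theta − b)))
logit = ln(0.5900/0.4100) = 0.3640
theta = b + logit/(1.7·a) = 0.3 + 0.3640/2.5160 = 0.4447

0.44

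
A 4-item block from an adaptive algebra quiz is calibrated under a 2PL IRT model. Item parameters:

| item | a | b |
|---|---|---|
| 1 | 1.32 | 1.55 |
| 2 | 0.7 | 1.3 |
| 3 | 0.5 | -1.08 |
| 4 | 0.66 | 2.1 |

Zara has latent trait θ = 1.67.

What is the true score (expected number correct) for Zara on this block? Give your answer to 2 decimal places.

P(θ) = 1 / (1 + exp(−a(θ − b)))
P_1 = 1/(1+e^{-0.1584}) = 0.5395
P_2 = 1/(1+e^{-0.2590}) = 0.5644
P_3 = 1/(1+e^{-1.3750}) = 0.7982
P_4 = 1/(1+e^{0.2838}) = 0.4295
E[score] = 0.5395 + 0.5644 + 0.7982 + 0.4295 = 2.3316

2.33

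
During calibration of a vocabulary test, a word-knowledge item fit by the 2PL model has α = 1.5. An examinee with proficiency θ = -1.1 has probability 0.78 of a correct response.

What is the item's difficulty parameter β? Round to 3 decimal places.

-1.944

P(θ) = 1 / (1 + exp(−α(θ − β)))
logit(0.78) = ln(0.78/0.22) = 1.2657
β = θ − logit/(α) = -1.1 − 1.2657/1.5000 = -1.9438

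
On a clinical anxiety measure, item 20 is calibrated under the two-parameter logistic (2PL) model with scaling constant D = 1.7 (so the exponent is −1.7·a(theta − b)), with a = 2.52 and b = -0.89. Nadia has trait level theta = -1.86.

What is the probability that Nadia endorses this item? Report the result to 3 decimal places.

0.015

P(theta) = 1 / (1 + exp(−D·a(theta − b)))
Exponent: 1.7 × 2.52 × (-1.86 − (-0.89)) = -4.1555
1/(1 + e^{4.1555}) = 0.0154
P = 0.0154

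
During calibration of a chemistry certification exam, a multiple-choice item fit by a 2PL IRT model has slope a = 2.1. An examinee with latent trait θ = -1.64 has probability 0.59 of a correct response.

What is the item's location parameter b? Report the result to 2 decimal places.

P(θ) = 1 / (1 + exp(−a(θ − b)))
logit(0.59) = ln(0.59/0.41) = 0.3640
b = θ − logit/(a) = -1.64 − 0.3640/2.1000 = -1.8133

-1.81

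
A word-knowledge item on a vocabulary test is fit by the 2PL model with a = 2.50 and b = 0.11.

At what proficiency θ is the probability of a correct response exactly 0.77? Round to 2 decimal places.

P(θ) = 1 / (1 + exp(−a(θ − b)))
logit = ln(0.7700/0.2300) = 1.2083
θ = b + logit/(a) = 0.11 + 1.2083/2.5000 = 0.5933

0.59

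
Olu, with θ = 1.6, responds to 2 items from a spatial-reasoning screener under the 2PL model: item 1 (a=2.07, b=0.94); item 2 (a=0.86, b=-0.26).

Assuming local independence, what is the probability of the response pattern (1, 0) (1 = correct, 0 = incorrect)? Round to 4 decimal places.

P(θ) = 1 / (1 + exp(−a(θ − b)))
P_1 = 1/(1+e^{-1.3662}) = 0.7968
P_2 = 1/(1+e^{-1.5996}) = 0.8320
L = P_1 × (1−P_2) = 0.7968 × 0.1680 = 0.13389

0.1339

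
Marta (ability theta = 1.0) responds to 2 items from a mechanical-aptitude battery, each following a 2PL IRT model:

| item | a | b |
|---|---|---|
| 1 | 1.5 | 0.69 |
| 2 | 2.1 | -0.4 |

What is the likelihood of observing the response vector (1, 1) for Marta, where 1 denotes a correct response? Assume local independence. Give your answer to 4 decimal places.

P(theta) = 1 / (1 + exp(−a(theta − b)))
P_1 = 1/(1+e^{-0.4650}) = 0.6142
P_2 = 1/(1+e^{-2.9400}) = 0.9498
L = P_1 × P_2 = 0.6142 × 0.9498 = 0.58336

0.5834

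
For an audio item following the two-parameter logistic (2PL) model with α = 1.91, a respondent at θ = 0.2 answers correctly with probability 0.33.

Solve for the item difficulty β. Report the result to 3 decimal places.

P(θ) = 1 / (1 + exp(−α(θ − β)))
logit(0.33) = ln(0.33/0.67) = -0.7082
β = θ − logit/(α) = 0.2 − (-0.7082)/1.9100 = 0.5708

0.571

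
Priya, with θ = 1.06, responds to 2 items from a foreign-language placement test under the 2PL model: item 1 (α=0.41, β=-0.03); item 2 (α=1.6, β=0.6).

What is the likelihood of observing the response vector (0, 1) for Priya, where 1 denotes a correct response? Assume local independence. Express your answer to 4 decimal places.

0.2638

P(θ) = 1 / (1 + exp(−α(θ − β)))
P_1 = 1/(1+e^{-0.4469}) = 0.6099
P_2 = 1/(1+e^{-0.7360}) = 0.6761
L = (1−P_1) × P_2 = 0.3901 × 0.6761 = 0.26375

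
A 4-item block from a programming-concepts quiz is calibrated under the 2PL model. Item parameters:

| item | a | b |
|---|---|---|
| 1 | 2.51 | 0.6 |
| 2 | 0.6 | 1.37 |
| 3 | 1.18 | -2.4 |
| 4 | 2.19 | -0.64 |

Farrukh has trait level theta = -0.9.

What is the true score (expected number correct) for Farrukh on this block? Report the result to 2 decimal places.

P(theta) = 1 / (1 + exp(−a(theta − b)))
P_1 = 1/(1+e^{3.7650}) = 0.0226
P_2 = 1/(1+e^{1.3620}) = 0.2039
P_3 = 1/(1+e^{-1.7700}) = 0.8545
P_4 = 1/(1+e^{0.5694}) = 0.3614
E[score] = 0.0226 + 0.2039 + 0.8545 + 0.3614 = 1.4424

1.44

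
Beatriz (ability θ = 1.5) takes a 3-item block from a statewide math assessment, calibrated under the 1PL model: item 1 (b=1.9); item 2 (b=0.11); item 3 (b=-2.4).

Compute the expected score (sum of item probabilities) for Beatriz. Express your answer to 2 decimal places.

P(θ) = 1 / (1 + exp(−(θ − b)))
P_1 = 1/(1+e^{0.4000}) = 0.4013
P_2 = 1/(1+e^{-1.3900}) = 0.8006
P_3 = 1/(1+e^{-3.9000}) = 0.9802
E[score] = 0.4013 + 0.8006 + 0.9802 = 2.1821

2.18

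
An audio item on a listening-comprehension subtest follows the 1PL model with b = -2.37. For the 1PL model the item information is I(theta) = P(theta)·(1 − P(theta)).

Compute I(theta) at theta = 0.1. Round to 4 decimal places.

0.0719

P = 1/(1+e^{-2.4700}) = 0.9220
P(1−P) = 0.9220 × 0.0780 = 0.0719
I = P(1−P) = 0.07191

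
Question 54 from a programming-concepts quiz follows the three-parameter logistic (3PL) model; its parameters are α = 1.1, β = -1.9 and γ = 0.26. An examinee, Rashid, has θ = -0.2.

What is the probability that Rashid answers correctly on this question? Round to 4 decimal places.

P(θ) = γ + (1 − γ) · 1 / (1 + exp(−α(θ − β)))
Exponent: 1.1 × (-0.2 − (-1.9)) = 1.8700
1/(1 + e^{-1.8700}) = 0.8665
P = 0.26 + 0.74 × 0.8665 = 0.9012

0.9012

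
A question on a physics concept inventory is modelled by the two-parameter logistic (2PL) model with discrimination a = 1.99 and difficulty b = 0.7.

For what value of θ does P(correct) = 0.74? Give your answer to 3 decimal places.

1.226

P(θ) = 1 / (1 + exp(−a(θ − b)))
logit = ln(0.7400/0.2600) = 1.0460
θ = b + logit/(a) = 0.7 + 1.0460/1.9900 = 1.2256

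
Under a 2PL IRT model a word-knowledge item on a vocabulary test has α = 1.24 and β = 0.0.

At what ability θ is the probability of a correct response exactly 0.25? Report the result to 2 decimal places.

P(θ) = 1 / (1 + exp(−α(θ − β)))
logit = ln(0.2500/0.7500) = -1.0986
θ = β + logit/(α) = 0.0 + (-1.0986)/1.2400 = -0.8860

-0.89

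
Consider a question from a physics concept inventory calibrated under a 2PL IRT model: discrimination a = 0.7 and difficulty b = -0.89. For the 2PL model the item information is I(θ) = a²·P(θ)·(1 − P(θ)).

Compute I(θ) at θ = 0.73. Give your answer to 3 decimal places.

P = 1/(1+e^{-1.1340}) = 0.7566
P(1−P) = 0.7566 × 0.2434 = 0.1842
I = a² × P(1−P) = 0.7² × 0.1842 = 0.09024

0.090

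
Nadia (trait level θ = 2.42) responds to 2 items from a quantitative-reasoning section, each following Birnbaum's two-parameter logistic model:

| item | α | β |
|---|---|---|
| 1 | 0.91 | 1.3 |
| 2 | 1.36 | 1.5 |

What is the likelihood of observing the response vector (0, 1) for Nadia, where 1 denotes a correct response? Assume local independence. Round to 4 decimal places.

P(θ) = 1 / (1 + exp(−α(θ − β)))
P_1 = 1/(1+e^{-1.0192}) = 0.7348
P_2 = 1/(1+e^{-1.2512}) = 0.7775
L = (1−P_1) × P_2 = 0.2652 × 0.7775 = 0.20618

0.2062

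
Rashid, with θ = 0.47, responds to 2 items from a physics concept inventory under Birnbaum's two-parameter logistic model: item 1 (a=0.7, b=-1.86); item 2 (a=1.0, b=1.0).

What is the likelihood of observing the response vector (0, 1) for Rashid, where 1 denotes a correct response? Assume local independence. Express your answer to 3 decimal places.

P(θ) = 1 / (1 + exp(−a(θ − b)))
P_1 = 1/(1+e^{-1.6310}) = 0.8363
P_2 = 1/(1+e^{0.5300}) = 0.3705
L = (1−P_1) × P_2 = 0.1637 × 0.3705 = 0.06065

0.061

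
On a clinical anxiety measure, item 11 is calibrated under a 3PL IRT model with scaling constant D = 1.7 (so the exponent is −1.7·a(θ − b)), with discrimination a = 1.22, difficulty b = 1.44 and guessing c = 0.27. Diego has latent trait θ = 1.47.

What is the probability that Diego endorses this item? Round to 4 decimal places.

0.6464

P(θ) = c + (1 − c) · 1 / (1 + exp(−D·a(θ − b)))
Exponent: 1.7 × 1.22 × (1.47 − 1.44) = 0.0622
1/(1 + e^{-0.0622}) = 0.5155
P = 0.27 + 0.73 × 0.5155 = 0.6464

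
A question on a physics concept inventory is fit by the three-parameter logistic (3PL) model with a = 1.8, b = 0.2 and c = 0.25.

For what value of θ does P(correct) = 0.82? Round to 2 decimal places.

P(θ) = c + (1 − c) · 1 / (1 + exp(−a(θ − b)))
Remove guessing floor: (0.82 − 0.25)/(1 − 0.25) = 0.7600
logit = ln(0.7600/0.2400) = 1.1527
θ = b + logit/(a) = 0.2 + 1.1527/1.8000 = 0.8404

0.84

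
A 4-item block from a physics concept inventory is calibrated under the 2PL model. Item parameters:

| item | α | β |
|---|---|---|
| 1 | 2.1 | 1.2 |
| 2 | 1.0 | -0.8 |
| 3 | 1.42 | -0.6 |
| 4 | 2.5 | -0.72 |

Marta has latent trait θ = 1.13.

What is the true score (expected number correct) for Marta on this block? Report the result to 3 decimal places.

P(θ) = 1 / (1 + exp(−α(θ − β)))
P_1 = 1/(1+e^{0.1470}) = 0.4633
P_2 = 1/(1+e^{-1.9300}) = 0.8732
P_3 = 1/(1+e^{-2.4566}) = 0.9210
P_4 = 1/(1+e^{-4.6250}) = 0.9903
E[score] = 0.4633 + 0.8732 + 0.9210 + 0.9903 = 3.2479

3.248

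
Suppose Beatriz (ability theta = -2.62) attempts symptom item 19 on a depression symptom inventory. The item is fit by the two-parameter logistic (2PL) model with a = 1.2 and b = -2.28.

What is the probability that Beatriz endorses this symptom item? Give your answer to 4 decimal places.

0.3994

P(theta) = 1 / (1 + exp(−a(theta − b)))
Exponent: 1.2 × (-2.62 − (-2.28)) = -0.4080
1/(1 + e^{0.4080}) = 0.3994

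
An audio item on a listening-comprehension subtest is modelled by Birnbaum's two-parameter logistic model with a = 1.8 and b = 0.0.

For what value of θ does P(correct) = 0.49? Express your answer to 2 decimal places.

-0.02

P(θ) = 1 / (1 + exp(−a(θ − b)))
logit = ln(0.4900/0.5100) = -0.0400
θ = b + logit/(a) = 0.0 + (-0.0400)/1.8000 = -0.0222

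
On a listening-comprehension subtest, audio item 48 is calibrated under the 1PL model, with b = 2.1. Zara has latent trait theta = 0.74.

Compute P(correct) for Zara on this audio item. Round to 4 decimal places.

0.2042

P(theta) = 1 / (1 + exp(−(theta − b)))
Exponent: (0.74 − 2.1) = -1.3600
1/(1 + e^{1.3600}) = 0.2042
P = 0.2042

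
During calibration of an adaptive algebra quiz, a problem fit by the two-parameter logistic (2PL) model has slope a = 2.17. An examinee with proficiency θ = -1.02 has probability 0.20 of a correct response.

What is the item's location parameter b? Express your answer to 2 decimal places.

P(θ) = 1 / (1 + exp(−a(θ − b)))
logit(0.20) = ln(0.20/0.80) = -1.3863
b = θ − logit/(a) = -1.02 − (-1.3863)/2.1700 = -0.3812

-0.38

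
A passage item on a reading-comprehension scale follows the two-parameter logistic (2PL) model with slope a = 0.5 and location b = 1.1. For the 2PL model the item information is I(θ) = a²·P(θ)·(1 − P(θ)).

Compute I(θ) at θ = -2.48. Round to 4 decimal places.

P = 1/(1+e^{1.7900}) = 0.1431
P(1−P) = 0.1431 × 0.8569 = 0.1226
I = a² × P(1−P) = 0.5² × 0.1226 = 0.03065

0.0307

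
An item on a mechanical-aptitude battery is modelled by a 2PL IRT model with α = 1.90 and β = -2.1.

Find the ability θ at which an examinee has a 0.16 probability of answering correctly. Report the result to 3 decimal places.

P(θ) = 1 / (1 + exp(−α(θ − β)))
logit = ln(0.1600/0.8400) = -1.6582
θ = β + logit/(α) = -2.1 + (-1.6582)/1.9000 = -2.9728

-2.973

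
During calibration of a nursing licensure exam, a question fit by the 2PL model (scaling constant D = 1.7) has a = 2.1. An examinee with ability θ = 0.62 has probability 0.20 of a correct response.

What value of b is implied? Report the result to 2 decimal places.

1.01

P(θ) = 1 / (1 + exp(−D·a(θ − b)))
logit(0.20) = ln(0.20/0.80) = -1.3863
b = θ − logit/(1.7·a) = 0.62 − (-1.3863)/3.5700 = 1.0083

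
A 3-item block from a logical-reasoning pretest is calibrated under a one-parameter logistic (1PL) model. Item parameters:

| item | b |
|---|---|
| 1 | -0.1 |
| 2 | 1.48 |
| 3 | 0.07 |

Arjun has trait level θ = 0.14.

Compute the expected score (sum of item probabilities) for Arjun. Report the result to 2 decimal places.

P(θ) = 1 / (1 + exp(−(θ − b)))
P_1 = 1/(1+e^{-0.2400}) = 0.5597
P_2 = 1/(1+e^{1.3400}) = 0.2075
P_3 = 1/(1+e^{-0.0700}) = 0.5175
E[score] = 0.5597 + 0.2075 + 0.5175 = 1.2847

1.28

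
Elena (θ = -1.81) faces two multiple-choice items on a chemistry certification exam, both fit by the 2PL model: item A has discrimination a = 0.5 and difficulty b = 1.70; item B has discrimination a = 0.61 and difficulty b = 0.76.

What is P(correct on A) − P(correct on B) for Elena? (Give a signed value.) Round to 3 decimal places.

-0.025

P(θ) = 1 / (1 + exp(−a(θ − b)))
P_A = 0.1474
P_B = 0.1725
P_A − P_B = -0.0251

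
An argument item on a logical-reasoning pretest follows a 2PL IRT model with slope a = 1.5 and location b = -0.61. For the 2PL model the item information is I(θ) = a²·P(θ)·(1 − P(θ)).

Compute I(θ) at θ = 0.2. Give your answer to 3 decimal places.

0.397

P = 1/(1+e^{-1.2150}) = 0.7712
P(1−P) = 0.7712 × 0.2288 = 0.1765
I = a² × P(1−P) = 1.5² × 0.1765 = 0.39704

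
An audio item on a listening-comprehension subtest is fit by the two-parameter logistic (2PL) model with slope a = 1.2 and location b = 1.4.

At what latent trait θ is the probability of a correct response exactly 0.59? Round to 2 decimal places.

1.70

P(θ) = 1 / (1 + exp(−a(θ − b)))
logit = ln(0.5900/0.4100) = 0.3640
θ = b + logit/(a) = 1.4 + 0.3640/1.2000 = 1.7033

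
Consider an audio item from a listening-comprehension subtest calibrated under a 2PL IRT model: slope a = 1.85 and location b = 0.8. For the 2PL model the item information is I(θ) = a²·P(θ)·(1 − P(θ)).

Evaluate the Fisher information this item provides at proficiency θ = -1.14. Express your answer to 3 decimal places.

P = 1/(1+e^{3.5890}) = 0.0269
P(1−P) = 0.0269 × 0.9731 = 0.0262
I = a² × P(1−P) = 1.85² × 0.0262 = 0.08953

0.090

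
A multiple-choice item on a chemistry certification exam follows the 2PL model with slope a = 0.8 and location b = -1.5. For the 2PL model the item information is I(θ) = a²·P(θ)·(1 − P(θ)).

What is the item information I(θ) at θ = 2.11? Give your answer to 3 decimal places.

P = 1/(1+e^{-2.8880}) = 0.9473
P(1−P) = 0.9473 × 0.0527 = 0.0500
I = a² × P(1−P) = 0.8² × 0.0500 = 0.03198

0.032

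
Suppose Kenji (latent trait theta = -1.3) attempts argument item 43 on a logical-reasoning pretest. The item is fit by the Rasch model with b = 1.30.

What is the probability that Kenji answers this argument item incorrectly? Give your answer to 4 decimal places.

P(theta) = 1 / (1 + exp(−(theta − b)))
Exponent: (-1.3 − 1.30) = -2.6000
1/(1 + e^{2.6000}) = 0.0691
P = 0.0691
P(incorrect) = 1 − 0.0691 = 0.9309

0.9309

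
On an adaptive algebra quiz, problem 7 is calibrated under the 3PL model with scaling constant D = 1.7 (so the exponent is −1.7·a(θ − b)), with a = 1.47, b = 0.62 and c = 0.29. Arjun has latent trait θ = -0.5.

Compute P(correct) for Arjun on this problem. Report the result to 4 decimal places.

P(θ) = c + (1 − c) · 1 / (1 + exp(−D·a(θ − b)))
Exponent: 1.7 × 1.47 × (-0.5 − 0.62) = -2.7989
1/(1 + e^{2.7989}) = 0.0574
P = 0.29 + 0.71 × 0.0574 = 0.3307

0.3307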